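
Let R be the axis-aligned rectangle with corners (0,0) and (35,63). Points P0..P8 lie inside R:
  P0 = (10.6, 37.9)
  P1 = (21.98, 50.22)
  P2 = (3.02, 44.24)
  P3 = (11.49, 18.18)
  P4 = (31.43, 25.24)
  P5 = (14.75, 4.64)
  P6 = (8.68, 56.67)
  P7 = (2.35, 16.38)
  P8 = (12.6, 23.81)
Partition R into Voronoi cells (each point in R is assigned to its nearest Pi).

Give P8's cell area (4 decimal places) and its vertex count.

1. box [0,35]×[0,63]: [(0, 0) (35, 0) (35, 63) (0, 63)]
2. ⊥bis P8·P0 via (11.6,30.855): [(0, 29.2084) (0, 0) (35, 0) (35, 34.1765)]  |A|=1109.2366
3. ⊥bis P8·P1 via (17.29,37.015): [(28.0568, 33.191) (0, 29.2084) (0, 0) (35, 0) (35, 30.725)]  |A|=1097.2543
4. ⊥bis P8·P2 via (7.81,34.025): [(28.0568, 33.191) (0, 29.2084) (0, 0) (35, 0) (35, 30.725)]  |A|=1097.2543
5. ⊥bis P8·P3 via (12.045,20.995): [(28.0568, 33.191) (0, 29.2084) (0, 23.3698) (35, 16.4692) (35, 30.725)]  |A|=400.0717
6. ⊥bis P8·P4 via (22.015,24.525): [(21.4283, 32.2501) (0, 29.2084) (0, 23.3698) (22.4387, 18.9458)]  |A|=209.587
7. ⊥bis P8·P5 via (13.675,14.225): [(21.4283, 32.2501) (0, 29.2084) (0, 23.3698) (22.4387, 18.9458)]  |A|=209.587
8. ⊥bis P8·P6 via (10.64,40.24): [(21.4283, 32.2501) (0, 29.2084) (0, 23.3698) (22.4387, 18.9458)]  |A|=209.587
9. ⊥bis P8·P7 via (7.475,20.095): [(21.4283, 32.2501) (0.7878, 29.3203) (5.9518, 22.1963) (22.4387, 18.9458)]  |A|=189.1168
10. canonical 4-gon: [(21.4283, 32.2501) (0.7878, 29.3203) (5.9518, 22.1963) (22.4387, 18.9458)]
11. shoelace: 189.1168

Area of P8's cell: 189.1168 (4 vertices)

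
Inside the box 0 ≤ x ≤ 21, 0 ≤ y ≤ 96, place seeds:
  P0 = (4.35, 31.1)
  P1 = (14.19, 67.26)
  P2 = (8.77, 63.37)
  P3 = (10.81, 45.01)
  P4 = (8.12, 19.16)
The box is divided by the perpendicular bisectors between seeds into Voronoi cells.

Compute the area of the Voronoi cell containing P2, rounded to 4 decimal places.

1. box [0,21]×[0,96]: [(0, 0) (21, 0) (21, 96) (0, 96)]
2. ⊥bis P2·P0 via (6.56,47.235): [(0, 48.1335) (21, 45.2572) (21, 96) (0, 96)]  |A|=1035.3978
3. ⊥bis P2·P1 via (11.48,65.315): [(0, 81.3103) (0, 48.1335) (21, 45.2572) (21, 52.0506)]  |A|=419.6873
4. ⊥bis P2·P3 via (9.79,54.19): [(18.75, 55.1856) (0, 81.3103) (0, 53.1022)]  |A|=264.4508
5. ⊥bis P2·P4 via (8.445,41.265): [(18.75, 55.1856) (0, 81.3103) (0, 53.1022)]  |A|=264.4508
6. canonical 3-gon: [(18.75, 55.1856) (0, 81.3103) (0, 53.1022)]
7. shoelace: 264.4508

Area of P2's cell: 264.4508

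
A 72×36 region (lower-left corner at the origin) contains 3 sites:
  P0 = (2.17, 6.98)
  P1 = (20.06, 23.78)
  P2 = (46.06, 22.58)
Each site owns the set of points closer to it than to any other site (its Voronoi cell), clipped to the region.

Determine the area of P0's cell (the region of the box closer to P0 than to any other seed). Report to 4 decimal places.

1. box [0,72]×[0,36]: [(0, 0) (72, 0) (72, 36) (0, 36)]
2. ⊥bis P0·P1 via (11.115,15.38): [(0, 27.2162) (0, 0) (25.5579, 0)]  |A|=347.7942
3. ⊥bis P0·P2 via (24.115,14.78): [(0, 27.2162) (0, 0) (25.5579, 0)]  |A|=347.7942
4. canonical 3-gon: [(0, 27.2162) (0, 0) (25.5579, 0)]
5. shoelace: 347.7942

Area of P0's cell: 347.7942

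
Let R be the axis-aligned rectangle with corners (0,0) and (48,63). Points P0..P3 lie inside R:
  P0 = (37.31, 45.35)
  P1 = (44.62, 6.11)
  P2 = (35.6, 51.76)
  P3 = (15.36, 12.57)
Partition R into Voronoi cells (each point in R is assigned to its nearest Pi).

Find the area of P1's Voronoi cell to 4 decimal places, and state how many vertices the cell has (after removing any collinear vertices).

Area of P1's cell: 442.7259 (4 vertices)

1. box [0,48]×[0,63]: [(0, 0) (48, 0) (48, 63) (0, 63)]
2. ⊥bis P1·P0 via (40.965,25.73): [(0, 18.0987) (0, 0) (48, 0) (48, 27.0405)]  |A|=1083.3407
3. ⊥bis P1·P2 via (40.11,28.935): [(0, 18.0987) (0, 0) (48, 0) (48, 27.0405)]  |A|=1083.3407
4. ⊥bis P1·P3 via (29.99,9.34): [(33.293, 24.3008) (27.9279, 0) (48, 0) (48, 27.0405)]  |A|=442.7259
5. canonical 4-gon: [(33.293, 24.3008) (27.9279, 0) (48, 0) (48, 27.0405)]
6. shoelace: 442.7259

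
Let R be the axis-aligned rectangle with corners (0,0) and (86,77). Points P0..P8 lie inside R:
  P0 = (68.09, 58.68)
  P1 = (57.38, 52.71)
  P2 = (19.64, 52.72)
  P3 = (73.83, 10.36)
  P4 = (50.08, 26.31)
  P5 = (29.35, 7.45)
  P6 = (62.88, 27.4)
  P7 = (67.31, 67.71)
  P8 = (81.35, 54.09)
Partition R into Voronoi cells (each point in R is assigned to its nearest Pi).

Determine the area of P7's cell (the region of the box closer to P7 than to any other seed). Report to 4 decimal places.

Area of P7's cell: 486.1830

1. box [0,86]×[0,77]: [(0, 0) (86, 0) (86, 77) (0, 77)]
2. ⊥bis P7·P0 via (67.7,63.195): [(0, 57.3472) (86, 64.7757) (86, 77) (0, 77)]  |A|=1370.7157
3. ⊥bis P7·P1 via (62.345,60.21): [(58.9745, 62.4413) (86, 64.7757) (86, 77) (36.9825, 77)]  |A|=521.9996
4. ⊥bis P7·P2 via (43.475,60.215): [(38.5162, 75.9847) (58.9745, 62.4413) (86, 64.7757) (86, 77) (38.1969, 77)]  |A|=521.3831
5. ⊥bis P7·P3 via (70.57,39.035): [(38.5162, 75.9847) (58.9745, 62.4413) (86, 64.7757) (86, 77) (38.1969, 77)]  |A|=521.3831
6. ⊥bis P7·P4 via (58.695,47.01): [(38.5162, 75.9847) (58.9745, 62.4413) (86, 64.7757) (86, 77) (38.1969, 77)]  |A|=521.3831
7. ⊥bis P7·P5 via (48.33,37.58): [(38.5162, 75.9847) (58.9745, 62.4413) (86, 64.7757) (86, 77) (38.1969, 77)]  |A|=521.3831
8. ⊥bis P7·P6 via (65.095,47.555): [(38.5162, 75.9847) (58.9745, 62.4413) (86, 64.7757) (86, 77) (38.1969, 77)]  |A|=521.3831
9. ⊥bis P7·P8 via (74.33,60.9): [(38.5162, 75.9847) (58.9745, 62.4413) (77.3663, 64.03) (86, 72.9299) (86, 77) (38.1969, 77)]  |A|=486.183
10. canonical 6-gon: [(38.5162, 75.9847) (58.9745, 62.4413) (77.3663, 64.03) (86, 72.9299) (86, 77) (38.1969, 77)]
11. shoelace: 486.183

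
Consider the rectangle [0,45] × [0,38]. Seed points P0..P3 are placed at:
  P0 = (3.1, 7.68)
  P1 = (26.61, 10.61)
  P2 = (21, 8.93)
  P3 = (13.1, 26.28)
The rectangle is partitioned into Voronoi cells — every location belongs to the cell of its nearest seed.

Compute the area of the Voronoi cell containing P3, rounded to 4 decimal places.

Area of P3's cell: 624.3526

1. box [0,45]×[0,38]: [(0, 0) (45, 0) (45, 38) (0, 38)]
2. ⊥bis P3·P0 via (8.1,16.98): [(0, 21.3348) (39.6828, 0) (45, 0) (45, 38) (0, 38)]  |A|=1286.6869
3. ⊥bis P3·P1 via (19.855,18.445): [(0, 21.3348) (14.2935, 13.6501) (42.5365, 38) (0, 38)]  |A|=636.9807
4. ⊥bis P3·P2 via (17.05,17.605): [(0, 21.3348) (11.5747, 15.1119) (20.9297, 19.3715) (42.5365, 38) (0, 38)]  |A|=624.3526
5. canonical 5-gon: [(0, 21.3348) (11.5747, 15.1119) (20.9297, 19.3715) (42.5365, 38) (0, 38)]
6. shoelace: 624.3526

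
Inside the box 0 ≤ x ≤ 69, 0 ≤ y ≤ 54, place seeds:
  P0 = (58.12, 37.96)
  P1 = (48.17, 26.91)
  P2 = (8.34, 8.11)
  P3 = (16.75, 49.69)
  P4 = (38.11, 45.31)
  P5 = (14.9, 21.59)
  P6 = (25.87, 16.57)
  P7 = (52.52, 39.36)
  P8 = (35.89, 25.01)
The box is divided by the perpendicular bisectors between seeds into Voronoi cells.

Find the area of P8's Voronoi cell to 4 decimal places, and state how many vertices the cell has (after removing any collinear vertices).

Area of P8's cell: 338.4038 (5 vertices)

1. box [0,69]×[0,54]: [(0, 0) (69, 0) (69, 54) (0, 54)]
2. ⊥bis P8·P0 via (47.005,31.485): [(0, 0) (65.3465, 0) (33.889, 54) (0, 54)]  |A|=2679.3568
3. ⊥bis P8·P1 via (42.03,25.96): [(0, 0) (46.0466, 0) (39.0668, 45.1118) (33.889, 54) (0, 54)]  |A|=2244.0316
4. ⊥bis P8·P2 via (22.115,16.56): [(0, 52.6114) (32.2734, 0) (46.0466, 0) (39.0668, 45.1118) (33.889, 54) (0, 54)]  |A|=1395.0575
5. ⊥bis P8·P3 via (26.32,37.35): [(14.8286, 28.4381) (32.2734, 0) (46.0466, 0) (39.0668, 45.1118) (38.2146, 46.5746)]  |A|=825.5776
6. ⊥bis P8·P4 via (37,35.16): [(25.165, 36.4543) (14.8286, 28.4381) (32.2734, 0) (46.0466, 0) (40.6686, 34.7588)]  |A|=732.8246
7. ⊥bis P8·P5 via (25.395,23.3): [(25.165, 36.4543) (23.4664, 35.1369) (28.0767, 6.8414) (32.2734, 0) (46.0466, 0) (40.6686, 34.7588)]  |A|=595.178
8. ⊥bis P8·P6 via (30.88,20.79): [(25.165, 36.4543) (23.4664, 35.1369) (24.5866, 28.2616) (45.5189, 3.4106) (40.6686, 34.7588)]  |A|=338.4038
9. ⊥bis P8·P7 via (44.205,32.185): [(25.165, 36.4543) (23.4664, 35.1369) (24.5866, 28.2616) (45.5189, 3.4106) (40.6686, 34.7588)]  |A|=338.4038
10. canonical 5-gon: [(25.165, 36.4543) (23.4664, 35.1369) (24.5866, 28.2616) (45.5189, 3.4106) (40.6686, 34.7588)]
11. shoelace: 338.4038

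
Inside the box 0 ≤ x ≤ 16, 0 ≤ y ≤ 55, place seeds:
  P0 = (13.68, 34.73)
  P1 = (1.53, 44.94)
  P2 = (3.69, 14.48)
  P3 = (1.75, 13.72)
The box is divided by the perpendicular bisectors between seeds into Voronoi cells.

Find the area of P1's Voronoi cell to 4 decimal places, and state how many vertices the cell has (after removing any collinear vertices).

Area of P1's cell: 235.1191 (4 vertices)

1. box [0,16]×[0,55]: [(0, 0) (16, 0) (16, 55) (0, 55)]
2. ⊥bis P1·P0 via (7.605,39.835): [(0, 30.785) (16, 49.8251) (16, 55) (0, 55)]  |A|=235.1191
3. ⊥bis P1·P2 via (2.61,29.71): [(0, 30.785) (16, 49.8251) (16, 55) (0, 55)]  |A|=235.1191
4. ⊥bis P1·P3 via (1.64,29.33): [(0, 30.785) (16, 49.8251) (16, 55) (0, 55)]  |A|=235.1191
5. canonical 4-gon: [(0, 30.785) (16, 49.8251) (16, 55) (0, 55)]
6. shoelace: 235.1191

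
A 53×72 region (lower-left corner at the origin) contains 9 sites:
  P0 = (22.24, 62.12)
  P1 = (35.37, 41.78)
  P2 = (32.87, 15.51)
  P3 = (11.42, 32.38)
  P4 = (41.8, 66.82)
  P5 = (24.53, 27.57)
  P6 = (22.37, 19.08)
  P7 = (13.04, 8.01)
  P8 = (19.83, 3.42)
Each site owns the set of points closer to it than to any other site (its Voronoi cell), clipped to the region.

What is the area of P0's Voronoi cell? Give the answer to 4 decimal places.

Area of P0's cell: 712.5103

1. box [0,53]×[0,72]: [(0, 0) (53, 0) (53, 72) (0, 72)]
2. ⊥bis P0·P1 via (28.805,51.95): [(0, 33.3556) (53, 67.5685) (53, 72) (0, 72)]  |A|=1141.5107
3. ⊥bis P0·P2 via (27.555,38.815): [(0, 33.3556) (53, 67.5685) (53, 72) (0, 72)]  |A|=1141.5107
4. ⊥bis P0·P3 via (16.83,47.25): [(0, 53.3731) (19.8321, 46.1578) (53, 67.5685) (53, 72) (0, 72)]  |A|=943.0163
5. ⊥bis P0·P4 via (32.02,64.47): [(0, 53.3731) (19.8321, 46.1578) (34.1927, 55.4279) (30.2106, 72) (0, 72)]  |A|=712.5103
6. ⊥bis P0·P5 via (23.385,44.845): [(0, 53.3731) (19.8321, 46.1578) (34.1927, 55.4279) (30.2106, 72) (0, 72)]  |A|=712.5103
7. ⊥bis P0·P6 via (22.305,40.6): [(0, 53.3731) (19.8321, 46.1578) (34.1927, 55.4279) (30.2106, 72) (0, 72)]  |A|=712.5103
8. ⊥bis P0·P7 via (17.64,35.065): [(0, 53.3731) (19.8321, 46.1578) (34.1927, 55.4279) (30.2106, 72) (0, 72)]  |A|=712.5103
9. ⊥bis P0·P8 via (21.035,32.77): [(0, 53.3731) (19.8321, 46.1578) (34.1927, 55.4279) (30.2106, 72) (0, 72)]  |A|=712.5103
10. canonical 5-gon: [(0, 53.3731) (19.8321, 46.1578) (34.1927, 55.4279) (30.2106, 72) (0, 72)]
11. shoelace: 712.5103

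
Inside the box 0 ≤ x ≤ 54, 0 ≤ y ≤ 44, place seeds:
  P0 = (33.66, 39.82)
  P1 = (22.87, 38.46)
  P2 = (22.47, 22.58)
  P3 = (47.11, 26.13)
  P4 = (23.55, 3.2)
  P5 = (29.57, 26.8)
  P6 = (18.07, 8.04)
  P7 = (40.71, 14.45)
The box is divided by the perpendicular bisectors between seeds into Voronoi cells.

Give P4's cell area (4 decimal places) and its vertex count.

1. box [0,54]×[0,44]: [(0, 0) (54, 0) (54, 44) (0, 44)]
2. ⊥bis P4·P0 via (28.605,21.51): [(0, 29.4072) (0, 0) (54, 0) (54, 14.499)]  |A|=1185.4677
3. ⊥bis P4·P1 via (23.21,20.83): [(30.555, 20.9717) (0, 20.3824) (0, 0) (54, 0) (54, 14.499)]  |A|=1047.5908
4. ⊥bis P4·P2 via (23.01,12.89): [(53.6443, 14.5972) (0, 11.6077) (0, 0) (54, 0) (54, 14.499)]  |A|=708.0461
5. ⊥bis P4·P3 via (35.33,14.665): [(36.3348, 13.6326) (0, 11.6077) (0, 0) (49.6029, 0)]  |A|=548.989
6. ⊥bis P4·P5 via (26.56,15): [(37.7926, 12.1347) (32.7122, 13.4307) (0, 11.6077) (0, 0) (49.6029, 0)]  |A|=546.1288
7. ⊥bis P4·P6 via (20.81,5.62): [(37.7926, 12.1347) (32.7122, 13.4307) (27.4495, 13.1374) (15.8464, 0) (49.6029, 0)]  |A|=282.7262
8. ⊥bis P4·P7 via (32.13,8.825): [(29.2375, 13.237) (27.4495, 13.1374) (15.8464, 0) (37.9156, 0)]  |A|=157.2329
9. canonical 4-gon: [(29.2375, 13.237) (27.4495, 13.1374) (15.8464, 0) (37.9156, 0)]
10. shoelace: 157.2329

Area of P4's cell: 157.2329 (4 vertices)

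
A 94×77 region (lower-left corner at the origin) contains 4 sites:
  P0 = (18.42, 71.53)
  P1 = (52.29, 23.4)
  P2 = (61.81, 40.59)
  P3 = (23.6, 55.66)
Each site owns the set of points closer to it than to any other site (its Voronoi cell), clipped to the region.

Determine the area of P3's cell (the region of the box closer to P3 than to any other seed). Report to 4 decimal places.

Area of P3's cell: 1771.9659

1. box [0,94]×[0,77]: [(0, 0) (94, 0) (94, 77) (0, 77)]
2. ⊥bis P3·P0 via (21.01,63.595): [(0, 56.7373) (0, 0) (94, 0) (94, 77) (62.079, 77)]  |A|=6609.0559
3. ⊥bis P3·P1 via (37.945,39.53): [(0, 56.7373) (0, 5.7841) (80.0775, 77) (62.079, 77)]  |A|=2222.4516
4. ⊥bis P3·P2 via (42.705,48.125): [(52.9134, 74.0083) (0, 56.7373) (0, 5.7841) (40.0554, 41.4068)]  |A|=1771.9659
5. canonical 4-gon: [(52.9134, 74.0083) (0, 56.7373) (0, 5.7841) (40.0554, 41.4068)]
6. shoelace: 1771.9659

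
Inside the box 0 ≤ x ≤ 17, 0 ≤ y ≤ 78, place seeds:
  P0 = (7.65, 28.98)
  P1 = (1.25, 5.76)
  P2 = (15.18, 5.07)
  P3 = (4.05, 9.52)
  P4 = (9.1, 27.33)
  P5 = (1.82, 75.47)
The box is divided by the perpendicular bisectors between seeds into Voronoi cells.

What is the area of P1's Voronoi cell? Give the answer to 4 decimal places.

1. box [0,17]×[0,78]: [(0, 0) (17, 0) (17, 78) (0, 78)]
2. ⊥bis P1·P0 via (4.45,17.37): [(0, 18.5965) (0, 0) (17, 0) (17, 13.9109)]  |A|=276.3133
3. ⊥bis P1·P2 via (8.215,5.415): [(8.7485, 16.1852) (0, 18.5965) (0, 0) (7.9468, 0)]  |A|=145.6559
4. ⊥bis P1·P3 via (2.65,7.64): [(8.1233, 3.5641) (0, 9.6134) (0, 0) (7.9468, 0)]  |A|=53.208
5. ⊥bis P1·P4 via (5.175,16.545): [(8.1233, 3.5641) (0, 9.6134) (0, 0) (7.9468, 0)]  |A|=53.208
6. ⊥bis P1·P5 via (1.535,40.615): [(8.1233, 3.5641) (0, 9.6134) (0, 0) (7.9468, 0)]  |A|=53.208
7. canonical 4-gon: [(8.1233, 3.5641) (0, 9.6134) (0, 0) (7.9468, 0)]
8. shoelace: 53.208

Area of P1's cell: 53.2080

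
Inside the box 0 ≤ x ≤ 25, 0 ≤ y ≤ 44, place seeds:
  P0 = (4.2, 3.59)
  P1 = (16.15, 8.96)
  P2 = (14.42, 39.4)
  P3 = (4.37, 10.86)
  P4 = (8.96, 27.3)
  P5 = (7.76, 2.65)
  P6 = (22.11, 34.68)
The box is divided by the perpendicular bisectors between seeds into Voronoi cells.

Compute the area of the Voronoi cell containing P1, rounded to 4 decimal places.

Area of P1's cell: 262.5470

1. box [0,25]×[0,44]: [(0, 0) (25, 0) (25, 44) (0, 44)]
2. ⊥bis P1·P0 via (10.175,6.275): [(0, 28.9177) (12.9948, 0) (25, 0) (25, 44) (0, 44)]  |A|=912.11
3. ⊥bis P1·P2 via (15.285,24.18): [(2.4566, 23.4509) (12.9948, 0) (25, 0) (25, 24.7321)]  |A|=419.5394
4. ⊥bis P1·P3 via (10.26,9.91): [(12.5364, 24.0238) (9.8061, 7.0959) (12.9948, 0) (25, 0) (25, 24.7321)]  |A|=335.0065
5. ⊥bis P1·P4 via (12.555,18.13): [(11.5204, 17.7244) (9.8061, 7.0959) (12.9948, 0) (25, 0) (25, 23.0089)]  |A|=284.4958
6. ⊥bis P1·P5 via (11.955,5.805): [(11.5204, 17.7244) (10.0141, 8.3856) (16.3209, 0) (25, 0) (25, 23.0089)]  |A|=267.7559
7. ⊥bis P1·P6 via (19.13,21.82): [(20.9133, 21.4068) (11.5204, 17.7244) (10.0141, 8.3856) (16.3209, 0) (25, 0) (25, 20.4598)]  |A|=262.547
8. canonical 6-gon: [(20.9133, 21.4068) (11.5204, 17.7244) (10.0141, 8.3856) (16.3209, 0) (25, 0) (25, 20.4598)]
9. shoelace: 262.547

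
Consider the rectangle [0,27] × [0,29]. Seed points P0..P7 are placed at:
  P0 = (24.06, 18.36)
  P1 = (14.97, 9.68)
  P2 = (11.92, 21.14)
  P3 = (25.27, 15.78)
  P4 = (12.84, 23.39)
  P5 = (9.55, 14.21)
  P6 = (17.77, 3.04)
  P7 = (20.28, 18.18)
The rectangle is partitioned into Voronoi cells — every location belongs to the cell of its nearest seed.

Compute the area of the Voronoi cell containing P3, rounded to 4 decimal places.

Area of P3's cell: 51.0225

1. box [0,27]×[0,29]: [(0, 0) (27, 0) (27, 29) (0, 29)]
2. ⊥bis P3·P0 via (24.665,17.07): [(0, 5.5023) (0, 0) (27, 0) (27, 18.1651)]  |A|=319.5099
3. ⊥bis P3·P1 via (20.12,12.73): [(19.0964, 14.4584) (27, 1.113) (27, 18.1651)]  |A|=67.3867
4. ⊥bis P3·P2 via (18.595,18.46): [(19.0964, 14.4584) (27, 1.113) (27, 18.1651)]  |A|=67.3867
5. ⊥bis P3·P4 via (19.055,19.585): [(19.0964, 14.4584) (27, 1.113) (27, 18.1651)]  |A|=67.3867
6. ⊥bis P3·P5 via (17.41,14.995): [(19.0964, 14.4584) (27, 1.113) (27, 18.1651)]  |A|=67.3867
7. ⊥bis P3·P6 via (21.52,9.41): [(19.0964, 14.4584) (22.3893, 8.8983) (27, 6.1839) (27, 18.1651)]  |A|=55.6962
8. ⊥bis P3·P7 via (22.775,16.98): [(22.2804, 15.9516) (20.4571, 12.1608) (22.3893, 8.8983) (27, 6.1839) (27, 18.1651)]  |A|=51.0225
9. canonical 5-gon: [(22.2804, 15.9516) (20.4571, 12.1608) (22.3893, 8.8983) (27, 6.1839) (27, 18.1651)]
10. shoelace: 51.0225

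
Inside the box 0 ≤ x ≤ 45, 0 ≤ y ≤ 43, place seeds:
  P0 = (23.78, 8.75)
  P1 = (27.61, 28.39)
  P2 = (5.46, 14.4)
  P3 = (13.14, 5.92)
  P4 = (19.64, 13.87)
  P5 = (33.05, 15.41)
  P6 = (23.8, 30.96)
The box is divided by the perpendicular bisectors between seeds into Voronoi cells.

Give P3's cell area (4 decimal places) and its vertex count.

Area of P3's cell: 162.9074 (5 vertices)

1. box [0,45]×[0,43]: [(0, 0) (45, 0) (45, 43) (0, 43)]
2. ⊥bis P3·P0 via (18.46,7.335): [(0, 0) (20.4109, 0) (8.9739, 43) (0, 43)]  |A|=631.7745
3. ⊥bis P3·P1 via (20.375,17.155): [(0, 30.2759) (0, 0) (20.4109, 0) (14.9125, 20.6727)]  |A|=436.7188
4. ⊥bis P3·P2 via (9.3,10.16): [(0, 1.7374) (0, 0) (20.4109, 0) (16.0763, 16.297)]  |A|=180.284
5. ⊥bis P3·P4 via (16.39,9.895): [(12.5101, 13.0673) (0, 1.7374) (0, 0) (20.4109, 0) (18.1651, 8.4436)]  |A|=162.9074
6. ⊥bis P3·P5 via (23.095,10.665): [(12.5101, 13.0673) (0, 1.7374) (0, 0) (20.4109, 0) (18.1651, 8.4436)]  |A|=162.9074
7. ⊥bis P3·P6 via (18.47,18.44): [(12.5101, 13.0673) (0, 1.7374) (0, 0) (20.4109, 0) (18.1651, 8.4436)]  |A|=162.9074
8. canonical 5-gon: [(12.5101, 13.0673) (0, 1.7374) (0, 0) (20.4109, 0) (18.1651, 8.4436)]
9. shoelace: 162.9074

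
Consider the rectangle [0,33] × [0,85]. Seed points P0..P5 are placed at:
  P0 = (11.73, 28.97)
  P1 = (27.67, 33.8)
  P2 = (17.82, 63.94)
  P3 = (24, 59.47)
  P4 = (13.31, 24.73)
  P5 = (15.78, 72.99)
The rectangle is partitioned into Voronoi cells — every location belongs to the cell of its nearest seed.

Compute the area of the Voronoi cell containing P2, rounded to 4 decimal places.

1. box [0,33]×[0,85]: [(0, 0) (33, 0) (33, 85) (0, 85)]
2. ⊥bis P2·P0 via (14.775,46.455): [(0, 49.0281) (33, 43.2811) (33, 85) (0, 85)]  |A|=1281.8984
3. ⊥bis P2·P1 via (22.745,48.87): [(0, 49.0281) (15.1536, 46.3891) (33, 52.2214) (33, 85) (0, 85)]  |A|=1202.1225
4. ⊥bis P2·P3 via (20.91,61.705): [(0, 49.0281) (10.4273, 47.2121) (33, 78.42) (33, 85) (0, 85)]  |A|=885.3086
5. ⊥bis P2·P4 via (15.565,44.335): [(0, 49.0281) (10.4273, 47.2121) (33, 78.42) (33, 85) (0, 85)]  |A|=885.3086
6. ⊥bis P2·P5 via (16.8,68.465): [(0, 64.678) (0, 49.0281) (10.4273, 47.2121) (27.5527, 70.8888)]  |A|=354.5902
7. canonical 4-gon: [(0, 64.678) (0, 49.0281) (10.4273, 47.2121) (27.5527, 70.8888)]
8. shoelace: 354.5902

Area of P2's cell: 354.5902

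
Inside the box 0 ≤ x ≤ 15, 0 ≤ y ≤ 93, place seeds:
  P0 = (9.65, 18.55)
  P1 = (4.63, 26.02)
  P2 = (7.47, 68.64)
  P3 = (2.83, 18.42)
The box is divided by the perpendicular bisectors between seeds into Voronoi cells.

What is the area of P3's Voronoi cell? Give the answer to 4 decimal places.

Area of P3's cell: 142.7165

1. box [0,15]×[0,93]: [(0, 0) (15, 0) (15, 93) (0, 93)]
2. ⊥bis P3·P0 via (6.24,18.485): [(0, 0) (6.5924, 0) (4.8196, 93) (0, 93)]  |A|=530.657
3. ⊥bis P3·P1 via (3.73,22.22): [(0, 23.1034) (0, 0) (6.5924, 0) (6.1799, 21.6398)]  |A|=142.7165
4. ⊥bis P3·P2 via (5.15,43.53): [(0, 23.1034) (0, 0) (6.5924, 0) (6.1799, 21.6398)]  |A|=142.7165
5. canonical 4-gon: [(0, 23.1034) (0, 0) (6.5924, 0) (6.1799, 21.6398)]
6. shoelace: 142.7165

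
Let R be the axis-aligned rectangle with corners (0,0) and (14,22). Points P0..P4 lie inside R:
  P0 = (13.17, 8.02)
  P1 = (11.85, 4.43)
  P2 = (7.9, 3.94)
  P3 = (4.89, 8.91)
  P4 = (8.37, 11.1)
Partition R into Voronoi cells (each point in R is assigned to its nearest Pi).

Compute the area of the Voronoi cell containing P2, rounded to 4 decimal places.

Area of P2's cell: 54.2189

1. box [0,14]×[0,22]: [(0, 0) (14, 0) (14, 22) (0, 22)]
2. ⊥bis P2·P0 via (10.535,5.98): [(0, 19.5877) (0, 0) (14, 0) (14, 1.5044)]  |A|=147.6446
3. ⊥bis P2·P1 via (9.875,4.185): [(9.4839, 7.3377) (0, 19.5877) (0, 0) (10.3942, 0)]  |A|=131.0184
4. ⊥bis P2·P3 via (6.395,6.425): [(9.4839, 7.3377) (8.9789, 7.9899) (0, 2.552) (0, 0) (10.3942, 0)]  |A|=54.537
5. ⊥bis P2·P4 via (8.135,7.52): [(9.4839, 7.3377) (9.4074, 7.4365) (8.1964, 7.516) (0, 2.552) (0, 0) (10.3942, 0)]  |A|=54.2189
6. canonical 6-gon: [(9.4839, 7.3377) (9.4074, 7.4365) (8.1964, 7.516) (0, 2.552) (0, 0) (10.3942, 0)]
7. shoelace: 54.2189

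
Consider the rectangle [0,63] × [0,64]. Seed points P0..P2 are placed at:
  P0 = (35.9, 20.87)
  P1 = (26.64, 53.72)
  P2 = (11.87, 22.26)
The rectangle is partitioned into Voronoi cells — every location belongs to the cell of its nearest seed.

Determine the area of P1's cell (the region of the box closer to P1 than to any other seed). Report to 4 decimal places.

Area of P1's cell: 1449.3588

1. box [0,63]×[0,64]: [(0, 0) (63, 0) (63, 64) (0, 64)]
2. ⊥bis P1·P0 via (31.27,37.295): [(0, 28.4804) (63, 46.2393) (63, 64) (0, 64)]  |A|=1678.3305
3. ⊥bis P1·P2 via (19.255,37.99): [(0, 47.0299) (24.6876, 35.4395) (63, 46.2393) (63, 64) (0, 64)]  |A|=1449.3588
4. canonical 5-gon: [(0, 47.0299) (24.6876, 35.4395) (63, 46.2393) (63, 64) (0, 64)]
5. shoelace: 1449.3588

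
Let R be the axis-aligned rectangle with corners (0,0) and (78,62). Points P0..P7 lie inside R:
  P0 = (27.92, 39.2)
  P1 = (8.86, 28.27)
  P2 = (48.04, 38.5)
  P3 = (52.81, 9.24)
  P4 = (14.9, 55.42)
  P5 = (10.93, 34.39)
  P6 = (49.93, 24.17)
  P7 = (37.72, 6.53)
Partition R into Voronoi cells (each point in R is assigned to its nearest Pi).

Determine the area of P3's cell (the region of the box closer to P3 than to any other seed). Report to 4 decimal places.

1. box [0,78]×[0,62]: [(0, 0) (78, 0) (78, 62) (0, 62)]
2. ⊥bis P3·P0 via (40.365,24.22): [(11.2115, 0) (78, 0) (78, 55.4862)]  |A|=1852.9205
3. ⊥bis P3·P1 via (30.835,18.755): [(29.1766, 14.925) (22.7142, 0) (78, 0) (78, 55.4862)]  |A|=1767.0812
4. ⊥bis P3·P2 via (50.425,23.87): [(37.3849, 21.7442) (29.1766, 14.925) (22.7142, 0) (78, 0) (78, 28.3653)]  |A|=1216.322
5. ⊥bis P3·P4 via (33.855,32.33): [(37.3849, 21.7442) (29.1766, 14.925) (22.7142, 0) (78, 0) (78, 28.3653)]  |A|=1216.322
6. ⊥bis P3·P5 via (31.87,21.815): [(37.3849, 21.7442) (29.1766, 14.925) (22.7142, 0) (78, 0) (78, 28.3653)]  |A|=1216.322
7. ⊥bis P3·P6 via (51.37,16.705): [(27.995, 12.196) (22.7142, 0) (78, 0) (78, 21.8419)]  |A|=883.2344
8. ⊥bis P3·P7 via (45.265,7.885): [(43.9385, 15.2715) (46.6811, 0) (78, 0) (78, 21.8419)]  |A|=611.1277
9. canonical 4-gon: [(43.9385, 15.2715) (46.6811, 0) (78, 0) (78, 21.8419)]
10. shoelace: 611.1277

Area of P3's cell: 611.1277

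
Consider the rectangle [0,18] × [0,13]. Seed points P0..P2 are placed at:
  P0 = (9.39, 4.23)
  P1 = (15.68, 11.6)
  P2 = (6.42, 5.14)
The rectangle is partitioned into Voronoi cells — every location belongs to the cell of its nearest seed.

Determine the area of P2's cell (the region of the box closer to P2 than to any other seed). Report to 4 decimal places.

1. box [0,18]×[0,13]: [(0, 0) (18, 0) (18, 13) (0, 13)]
2. ⊥bis P2·P0 via (7.905,4.685): [(0, 0) (6.4695, 0) (10.4527, 13) (0, 13)]  |A|=109.9944
3. ⊥bis P2·P1 via (11.05,8.37): [(0, 0) (6.4695, 0) (9.6493, 10.3779) (7.82, 13) (0, 13)]  |A|=106.5428
4. canonical 5-gon: [(0, 0) (6.4695, 0) (9.6493, 10.3779) (7.82, 13) (0, 13)]
5. shoelace: 106.5428

Area of P2's cell: 106.5428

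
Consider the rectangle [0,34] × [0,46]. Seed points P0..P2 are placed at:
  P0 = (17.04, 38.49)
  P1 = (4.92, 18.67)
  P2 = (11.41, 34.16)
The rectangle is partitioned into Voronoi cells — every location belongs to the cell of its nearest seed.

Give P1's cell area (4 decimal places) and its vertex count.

1. box [0,34]×[0,46]: [(0, 0) (34, 0) (34, 46) (0, 46)]
2. ⊥bis P1·P0 via (10.98,28.58): [(0, 35.2943) (0, 0) (34, 0) (34, 14.5032)]  |A|=846.5575
3. ⊥bis P1·P2 via (8.165,26.415): [(28.3515, 17.9572) (0, 29.836) (0, 0) (34, 0) (34, 14.5032)]  |A|=769.1814
4. canonical 5-gon: [(28.3515, 17.9572) (0, 29.836) (0, 0) (34, 0) (34, 14.5032)]
5. shoelace: 769.1814

Area of P1's cell: 769.1814 (5 vertices)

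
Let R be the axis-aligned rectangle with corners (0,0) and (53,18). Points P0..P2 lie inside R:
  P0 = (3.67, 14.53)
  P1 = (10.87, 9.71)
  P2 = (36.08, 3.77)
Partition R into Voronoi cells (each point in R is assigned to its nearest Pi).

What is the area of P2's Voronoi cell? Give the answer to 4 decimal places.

Area of P2's cell: 521.8649

1. box [0,53]×[0,18]: [(0, 0) (53, 0) (53, 18) (0, 18)]
2. ⊥bis P2·P0 via (19.875,9.15): [(16.8372, 0) (53, 0) (53, 18) (22.8132, 18)]  |A|=597.1464
3. ⊥bis P2·P1 via (23.475,6.74): [(21.8869, 0) (53, 0) (53, 18) (26.1281, 18)]  |A|=521.8649
4. canonical 4-gon: [(21.8869, 0) (53, 0) (53, 18) (26.1281, 18)]
5. shoelace: 521.8649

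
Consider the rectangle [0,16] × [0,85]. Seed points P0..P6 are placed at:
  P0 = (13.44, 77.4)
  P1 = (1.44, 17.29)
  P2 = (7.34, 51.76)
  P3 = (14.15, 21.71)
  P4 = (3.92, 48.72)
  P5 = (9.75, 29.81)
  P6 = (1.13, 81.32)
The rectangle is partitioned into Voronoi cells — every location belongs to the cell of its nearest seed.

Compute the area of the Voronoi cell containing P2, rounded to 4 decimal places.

1. box [0,16]×[0,85]: [(0, 0) (16, 0) (16, 85) (0, 85)]
2. ⊥bis P2·P0 via (10.39,64.58): [(0, 67.0519) (0, 0) (16, 0) (16, 63.2453)]  |A|=1042.3777
3. ⊥bis P2·P1 via (4.39,34.525): [(0, 67.0519) (0, 35.2764) (16, 32.5378) (16, 63.2453)]  |A|=499.8641
4. ⊥bis P2·P3 via (10.745,36.735): [(0, 67.0519) (0, 35.2764) (2.4547, 34.8562) (16, 37.9259) (16, 63.2453)]  |A|=463.3724
5. ⊥bis P2·P4 via (5.63,50.24): [(0, 67.0519) (0, 56.5737) (16, 38.5737) (16, 63.2453)]  |A|=281.1977
6. ⊥bis P2·P5 via (8.545,40.785): [(0, 67.0519) (0, 56.5737) (13.5463, 41.3341) (16, 41.6035) (16, 63.2453)]  |A|=277.4806
7. ⊥bis P2·P6 via (4.235,66.54): [(3.1286, 66.3076) (0, 65.6503) (0, 56.5737) (13.5463, 41.3341) (16, 41.6035) (16, 63.2453)]  |A|=275.2882
8. canonical 6-gon: [(3.1286, 66.3076) (0, 65.6503) (0, 56.5737) (13.5463, 41.3341) (16, 41.6035) (16, 63.2453)]
9. shoelace: 275.2882

Area of P2's cell: 275.2882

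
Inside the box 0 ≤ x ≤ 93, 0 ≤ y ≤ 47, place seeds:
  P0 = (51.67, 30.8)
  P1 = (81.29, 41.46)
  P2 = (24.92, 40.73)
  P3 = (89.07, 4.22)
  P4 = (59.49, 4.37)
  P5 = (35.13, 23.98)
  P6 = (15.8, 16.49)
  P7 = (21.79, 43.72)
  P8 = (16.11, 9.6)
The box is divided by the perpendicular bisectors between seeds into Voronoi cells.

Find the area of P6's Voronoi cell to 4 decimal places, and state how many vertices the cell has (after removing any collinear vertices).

Area of P6's cell: 459.1968 (5 vertices)

1. box [0,93]×[0,47]: [(0, 0) (93, 0) (93, 47) (0, 47)]
2. ⊥bis P6·P0 via (33.735,23.645): [(0, 0) (43.168, 0) (24.4177, 47) (0, 47)]  |A|=1588.2638
3. ⊥bis P6·P1 via (48.545,28.975): [(0, 0) (43.168, 0) (24.4177, 47) (0, 47)]  |A|=1588.2638
4. ⊥bis P6·P2 via (20.36,28.61): [(0, 36.2702) (0, 0) (43.168, 0) (33.7665, 23.566)]  |A|=1121.0065
5. ⊥bis P6·P3 via (52.435,10.355): [(0, 36.2702) (0, 0) (43.168, 0) (33.7665, 23.566)]  |A|=1121.0065
6. ⊥bis P6·P4 via (37.645,10.43): [(0, 36.2702) (0, 0) (34.7516, 0) (38.2036, 12.4438) (33.7665, 23.566)]  |A|=1068.6411
7. ⊥bis P6·P5 via (25.465,20.235): [(22.5373, 27.7908) (0, 36.2702) (0, 0) (33.3057, 0)]  |A|=871.5116
8. ⊥bis P6·P7 via (18.795,30.105): [(22.5373, 27.7908) (12.9958, 31.3807) (0, 34.2395) (0, 0) (33.3057, 0)]  |A|=858.3163
9. ⊥bis P6·P8 via (15.955,13.045): [(28.0403, 13.5888) (22.5373, 27.7908) (12.9958, 31.3807) (0, 34.2395) (0, 12.3271)]  |A|=459.1968
10. canonical 5-gon: [(28.0403, 13.5888) (22.5373, 27.7908) (12.9958, 31.3807) (0, 34.2395) (0, 12.3271)]
11. shoelace: 459.1968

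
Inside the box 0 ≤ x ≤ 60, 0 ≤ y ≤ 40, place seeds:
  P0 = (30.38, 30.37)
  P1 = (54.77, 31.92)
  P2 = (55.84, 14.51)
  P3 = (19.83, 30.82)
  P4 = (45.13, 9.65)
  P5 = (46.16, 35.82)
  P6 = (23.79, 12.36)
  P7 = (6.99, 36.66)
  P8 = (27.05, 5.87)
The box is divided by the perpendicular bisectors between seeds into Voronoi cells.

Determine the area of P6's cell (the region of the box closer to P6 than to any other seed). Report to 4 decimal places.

1. box [0,60]×[0,40]: [(0, 0) (60, 0) (60, 40) (0, 40)]
2. ⊥bis P6·P0 via (27.085,21.365): [(0, 31.2756) (0, 0) (60, 0) (60, 9.3211)]  |A|=1217.9027
3. ⊥bis P6·P1 via (39.28,22.14): [(43.5801, 15.3293) (0, 31.2756) (0, 0) (53.2586, 0)]  |A|=1089.7064
4. ⊥bis P6·P2 via (39.815,13.435): [(39.59, 16.7893) (0, 31.2756) (0, 0) (40.7163, 0)]  |A|=960.8998
5. ⊥bis P6·P3 via (21.81,21.59): [(39.59, 16.7893) (24.7478, 22.2202) (0, 16.9114) (0, 0) (40.7163, 0)]  |A|=783.1582
6. ⊥bis P6·P4 via (34.46,11.005): [(35.3897, 18.3262) (24.7478, 22.2202) (0, 16.9114) (0, 0) (33.0625, 0)]  |A|=678.6313
7. ⊥bis P6·P5 via (34.975,24.09): [(35.3897, 18.3262) (24.7478, 22.2202) (0, 16.9114) (0, 0) (33.0625, 0)]  |A|=678.6313
8. ⊥bis P6·P7 via (15.39,24.51): [(35.3897, 18.3262) (24.7478, 22.2202) (6.3782, 18.2796) (0, 13.87) (0, 0) (33.0625, 0)]  |A|=668.9322
9. ⊥bis P6·P8 via (25.42,9.115): [(34.8196, 13.8365) (35.3897, 18.3262) (24.7478, 22.2202) (6.3782, 18.2796) (0, 13.87) (0, 0) (7.2739, 0)]  |A|=490.5202
10. canonical 7-gon: [(34.8196, 13.8365) (35.3897, 18.3262) (24.7478, 22.2202) (6.3782, 18.2796) (0, 13.87) (0, 0) (7.2739, 0)]
11. shoelace: 490.5202

Area of P6's cell: 490.5202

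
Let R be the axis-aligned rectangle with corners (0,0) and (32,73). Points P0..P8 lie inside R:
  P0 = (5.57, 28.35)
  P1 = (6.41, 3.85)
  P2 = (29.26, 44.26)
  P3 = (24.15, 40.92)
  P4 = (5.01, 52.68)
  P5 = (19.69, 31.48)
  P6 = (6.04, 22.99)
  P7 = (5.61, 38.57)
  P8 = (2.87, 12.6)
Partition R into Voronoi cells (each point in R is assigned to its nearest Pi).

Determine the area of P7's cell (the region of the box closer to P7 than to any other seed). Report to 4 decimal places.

Area of P7's cell: 170.8469

1. box [0,32]×[0,73]: [(0, 0) (32, 0) (32, 73) (0, 73)]
2. ⊥bis P7·P0 via (5.59,33.46): [(0, 33.4819) (32, 33.3566) (32, 73) (0, 73)]  |A|=1266.5838
3. ⊥bis P7·P1 via (6.01,21.21): [(0, 33.4819) (32, 33.3566) (32, 73) (0, 73)]  |A|=1266.5838
4. ⊥bis P7·P2 via (17.435,41.415): [(0, 33.4819) (19.3619, 33.4061) (9.8359, 73) (0, 73)]  |A|=577.2934
5. ⊥bis P7·P3 via (14.88,39.745): [(0, 33.4819) (15.6816, 33.4205) (11.5878, 65.7184) (9.8359, 73) (0, 73)]  |A|=517.891
6. ⊥bis P7·P4 via (5.31,45.625): [(0, 45.3992) (0, 33.4819) (15.6816, 33.4205) (14.0874, 45.9982)]  |A|=182.5129
7. ⊥bis P7·P5 via (12.65,35.025): [(0, 45.3992) (0, 33.4819) (11.8496, 33.4355) (14.9095, 39.5122) (14.0874, 45.9982)]  |A|=170.8469
8. ⊥bis P7·P6 via (5.825,30.78): [(0, 45.3992) (0, 33.4819) (11.8496, 33.4355) (14.9095, 39.5122) (14.0874, 45.9982)]  |A|=170.8469
9. ⊥bis P7·P8 via (4.24,25.585): [(0, 45.3992) (0, 33.4819) (11.8496, 33.4355) (14.9095, 39.5122) (14.0874, 45.9982)]  |A|=170.8469
10. canonical 5-gon: [(0, 45.3992) (0, 33.4819) (11.8496, 33.4355) (14.9095, 39.5122) (14.0874, 45.9982)]
11. shoelace: 170.8469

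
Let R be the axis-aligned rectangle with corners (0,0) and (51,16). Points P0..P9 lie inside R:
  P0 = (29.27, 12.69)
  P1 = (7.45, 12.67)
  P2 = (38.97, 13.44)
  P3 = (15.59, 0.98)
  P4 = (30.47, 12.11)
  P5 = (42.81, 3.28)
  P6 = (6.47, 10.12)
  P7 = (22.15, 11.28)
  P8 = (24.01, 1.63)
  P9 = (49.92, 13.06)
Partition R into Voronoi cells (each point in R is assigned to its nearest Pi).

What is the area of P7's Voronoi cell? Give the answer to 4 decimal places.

Area of P7's cell: 101.5988

1. box [0,51]×[0,16]: [(0, 0) (51, 0) (51, 16) (0, 16)]
2. ⊥bis P7·P0 via (25.71,11.985): [(0, 0) (28.0834, 0) (24.9149, 16) (0, 16)]  |A|=423.9866
3. ⊥bis P7·P1 via (14.8,11.975): [(13.6677, 0) (28.0834, 0) (24.9149, 16) (15.1806, 16)]  |A|=193.2005
4. ⊥bis P7·P2 via (30.56,12.36): [(13.6677, 0) (28.0834, 0) (24.9149, 16) (15.1806, 16)]  |A|=193.2005
5. ⊥bis P7·P3 via (18.87,6.13): [(14.5099, 8.9069) (28.0241, 0.2998) (24.9149, 16) (15.1806, 16)]  |A|=127.2299
6. ⊥bis P7·P4 via (26.31,11.695): [(14.5099, 8.9069) (27.4076, 0.6925) (26.8608, 6.174) (24.9149, 16) (15.1806, 16)]  |A|=125.6477
7. ⊥bis P7·P5 via (32.48,7.28): [(14.5099, 8.9069) (27.4076, 0.6925) (26.8608, 6.174) (24.9149, 16) (15.1806, 16)]  |A|=125.6477
8. ⊥bis P7·P6 via (14.31,10.7): [(14.5099, 8.9069) (27.4076, 0.6925) (26.8608, 6.174) (24.9149, 16) (15.1806, 16)]  |A|=125.6477
9. ⊥bis P7·P8 via (23.08,6.455): [(14.5099, 8.9069) (19.4564, 5.7566) (26.6682, 7.1466) (24.9149, 16) (15.1806, 16)]  |A|=101.5988
10. ⊥bis P7·P9 via (36.035,12.17): [(14.5099, 8.9069) (19.4564, 5.7566) (26.6682, 7.1466) (24.9149, 16) (15.1806, 16)]  |A|=101.5988
11. canonical 5-gon: [(14.5099, 8.9069) (19.4564, 5.7566) (26.6682, 7.1466) (24.9149, 16) (15.1806, 16)]
12. shoelace: 101.5988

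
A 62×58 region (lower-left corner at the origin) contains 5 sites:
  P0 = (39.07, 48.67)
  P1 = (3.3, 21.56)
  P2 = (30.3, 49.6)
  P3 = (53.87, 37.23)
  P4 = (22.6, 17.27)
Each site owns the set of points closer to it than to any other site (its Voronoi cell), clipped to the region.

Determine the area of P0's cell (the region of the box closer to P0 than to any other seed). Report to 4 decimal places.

Area of P0's cell: 364.2864

1. box [0,62]×[0,58]: [(0, 0) (62, 0) (62, 58) (0, 58)]
2. ⊥bis P0·P1 via (21.185,35.115): [(47.7986, 0) (62, 0) (62, 58) (3.8405, 58)]  |A|=2098.4664
3. ⊥bis P0·P2 via (34.685,49.135): [(31.7237, 21.2098) (47.7986, 0) (62, 0) (62, 58) (35.6251, 58)]  |A|=1513.7862
4. ⊥bis P0·P3 via (46.47,42.95): [(32.051, 24.296) (58.1032, 58) (35.6251, 58)]  |A|=378.8016
5. ⊥bis P0·P4 via (30.835,32.97): [(32.8583, 31.9087) (36.4708, 30.0139) (58.1032, 58) (35.6251, 58)]  |A|=364.2864
6. canonical 4-gon: [(32.8583, 31.9087) (36.4708, 30.0139) (58.1032, 58) (35.6251, 58)]
7. shoelace: 364.2864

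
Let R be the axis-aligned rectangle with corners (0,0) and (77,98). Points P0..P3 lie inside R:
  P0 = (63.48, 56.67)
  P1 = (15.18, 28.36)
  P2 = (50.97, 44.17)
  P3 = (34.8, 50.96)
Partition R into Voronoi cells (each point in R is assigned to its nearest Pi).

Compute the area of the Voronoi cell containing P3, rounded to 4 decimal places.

1. box [0,77]×[0,98]: [(0, 0) (77, 0) (77, 98) (0, 98)]
2. ⊥bis P3·P0 via (49.14,53.815): [(0, 0) (59.8542, 0) (40.3431, 98) (0, 98)]  |A|=4909.6662
3. ⊥bis P3·P1 via (24.99,39.66): [(0, 61.3549) (57.5934, 11.3557) (40.3431, 98) (0, 98)]  |A|=2803.0077
4. ⊥bis P3·P2 via (42.885,47.565): [(0, 61.3549) (35.6716, 30.3868) (47.9723, 59.6801) (40.3431, 98) (0, 98)]  |A|=2364.8801
5. canonical 5-gon: [(0, 61.3549) (35.6716, 30.3868) (47.9723, 59.6801) (40.3431, 98) (0, 98)]
6. shoelace: 2364.8801

Area of P3's cell: 2364.8801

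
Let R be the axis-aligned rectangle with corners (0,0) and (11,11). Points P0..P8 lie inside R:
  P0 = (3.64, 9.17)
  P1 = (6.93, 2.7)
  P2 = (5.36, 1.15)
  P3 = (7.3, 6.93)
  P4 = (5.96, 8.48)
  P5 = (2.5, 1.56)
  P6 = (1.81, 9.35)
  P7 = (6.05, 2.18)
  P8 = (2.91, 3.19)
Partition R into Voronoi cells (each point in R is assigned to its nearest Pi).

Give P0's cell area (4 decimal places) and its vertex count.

Area of P0's cell: 9.9705 (4 vertices)

1. box [0,11]×[0,11]: [(0, 0) (11, 0) (11, 11) (0, 11)]
2. ⊥bis P0·P1 via (5.285,5.935): [(0, 3.2476) (11, 8.8411) (11, 11) (0, 11)]  |A|=54.5124
3. ⊥bis P0·P2 via (4.5,5.16): [(0, 4.1949) (3.2218, 4.8859) (11, 8.8411) (11, 11) (0, 11)]  |A|=52.9863
4. ⊥bis P0·P3 via (5.47,8.05): [(0, 4.1949) (3.2218, 4.8859) (3.6743, 5.116) (7.2755, 11) (0, 11)]  |A|=34.1209
5. ⊥bis P0·P4 via (4.8,8.825): [(0, 4.1949) (3.2218, 4.8859) (3.6743, 5.116) (3.7182, 5.1877) (5.4469, 11) (0, 11)]  |A|=28.8067
6. ⊥bis P0·P5 via (3.07,5.365): [(0, 5.8249) (3.7411, 5.2645) (5.4469, 11) (0, 11)]  |A|=25.3005
7. ⊥bis P0·P6 via (2.725,9.26): [(2.3525, 5.4725) (3.7411, 5.2645) (5.4469, 11) (2.8961, 11)]  |A|=11.2092
8. ⊥bis P0·P7 via (4.845,5.675): [(2.3525, 5.4725) (3.6806, 5.2735) (3.751, 5.2978) (5.4469, 11) (2.8961, 11)]  |A|=11.2081
9. ⊥bis P0·P8 via (3.275,6.18): [(2.4322, 6.2829) (3.9875, 6.093) (5.4469, 11) (2.8961, 11)]  |A|=9.9705
10. canonical 4-gon: [(2.4322, 6.2829) (3.9875, 6.093) (5.4469, 11) (2.8961, 11)]
11. shoelace: 9.9705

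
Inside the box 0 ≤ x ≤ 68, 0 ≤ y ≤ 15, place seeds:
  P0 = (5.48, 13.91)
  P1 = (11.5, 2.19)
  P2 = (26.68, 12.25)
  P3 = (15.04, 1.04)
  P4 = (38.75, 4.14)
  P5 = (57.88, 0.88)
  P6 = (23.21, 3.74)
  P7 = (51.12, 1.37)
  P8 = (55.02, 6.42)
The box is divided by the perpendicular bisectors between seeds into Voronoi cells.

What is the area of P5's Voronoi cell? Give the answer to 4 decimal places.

Area of P5's cell: 82.6868

1. box [0,68]×[0,15]: [(0, 0) (68, 0) (68, 15) (0, 15)]
2. ⊥bis P5·P0 via (31.68,7.395): [(29.8411, 0) (68, 0) (68, 15) (33.5711, 15)]  |A|=544.4084
3. ⊥bis P5·P1 via (34.69,1.535): [(34.6466, 0) (68, 0) (68, 15) (35.0703, 15)]  |A|=497.1228
4. ⊥bis P5·P2 via (42.28,6.565): [(39.8876, 0) (68, 0) (68, 15) (45.3539, 15)]  |A|=380.689
5. ⊥bis P5·P3 via (36.46,0.96): [(39.8876, 0) (68, 0) (68, 15) (45.3539, 15)]  |A|=380.689
6. ⊥bis P5·P4 via (48.315,2.51): [(47.8873, 0) (68, 0) (68, 15) (50.4435, 15)]  |A|=282.5196
7. ⊥bis P5·P6 via (40.545,2.31): [(47.8873, 0) (68, 0) (68, 15) (50.4435, 15)]  |A|=282.5196
8. ⊥bis P5·P7 via (54.5,1.125): [(54.4185, 0) (68, 0) (68, 15) (55.5057, 15)]  |A|=195.5686
9. ⊥bis P5·P8 via (56.45,3.65): [(54.6143, 2.7023) (54.4185, 0) (68, 0) (68, 9.6126)]  |A|=82.6868
10. canonical 4-gon: [(54.6143, 2.7023) (54.4185, 0) (68, 0) (68, 9.6126)]
11. shoelace: 82.6868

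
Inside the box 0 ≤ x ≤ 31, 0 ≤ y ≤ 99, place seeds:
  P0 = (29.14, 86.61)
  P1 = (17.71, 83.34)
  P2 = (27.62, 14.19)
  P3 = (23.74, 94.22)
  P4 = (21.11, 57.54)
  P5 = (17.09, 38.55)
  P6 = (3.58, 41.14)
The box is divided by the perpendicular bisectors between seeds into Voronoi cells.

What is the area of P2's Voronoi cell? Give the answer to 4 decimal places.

1. box [0,31]×[0,99]: [(0, 0) (31, 0) (31, 99) (0, 99)]
2. ⊥bis P2·P0 via (28.38,50.4): [(0, 50.9957) (0, 0) (31, 0) (31, 50.345)]  |A|=1570.7804
3. ⊥bis P2·P1 via (22.665,48.765): [(0, 45.5168) (0, 0) (31, 0) (31, 49.9595)]  |A|=1479.8833
4. ⊥bis P2·P3 via (25.68,54.205): [(0, 45.5168) (0, 0) (31, 0) (31, 49.9595)]  |A|=1479.8833
5. ⊥bis P2·P4 via (24.365,35.865): [(0, 32.206) (0, 0) (31, 0) (31, 36.8614)]  |A|=1070.5452
6. ⊥bis P2·P5 via (22.355,26.37): [(0, 16.7067) (0, 0) (31, 0) (31, 30.1069)]  |A|=725.6113
7. ⊥bis P2·P6 via (15.6,27.665): [(6.4322, 19.4871) (0, 13.7495) (0, 0) (31, 0) (31, 30.1069)]  |A|=716.1005
8. canonical 5-gon: [(6.4322, 19.4871) (0, 13.7495) (0, 0) (31, 0) (31, 30.1069)]
9. shoelace: 716.1005

Area of P2's cell: 716.1005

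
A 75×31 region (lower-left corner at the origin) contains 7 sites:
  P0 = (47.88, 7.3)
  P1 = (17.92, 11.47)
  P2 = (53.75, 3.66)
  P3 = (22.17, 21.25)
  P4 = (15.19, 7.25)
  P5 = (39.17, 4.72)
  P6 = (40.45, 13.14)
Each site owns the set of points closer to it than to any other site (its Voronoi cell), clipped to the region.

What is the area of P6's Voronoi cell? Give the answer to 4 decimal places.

1. box [0,75]×[0,31]: [(0, 0) (75, 0) (75, 31) (0, 31)]
2. ⊥bis P6·P0 via (44.165,10.22): [(0, 0) (36.1321, 0) (60.4981, 31) (0, 31)]  |A|=1497.7679
3. ⊥bis P6·P1 via (29.185,12.305): [(30.0971, 0) (36.1321, 0) (60.4981, 31) (27.7993, 31)]  |A|=600.3745
4. ⊥bis P6·P2 via (47.1,8.4): [(30.0971, 0) (36.1321, 0) (60.4981, 31) (27.7993, 31)]  |A|=600.3745
5. ⊥bis P6·P3 via (31.31,17.195): [(29.1786, 12.3909) (30.0971, 0) (36.1321, 0) (60.4981, 31) (37.4346, 31)]  |A|=510.7215
6. ⊥bis P6·P4 via (27.82,10.195): [(29.1786, 12.3909) (30.0504, 0.6295) (30.1972, 0) (36.1321, 0) (60.4981, 31) (37.4346, 31)]  |A|=510.69
7. ⊥bis P6·P5 via (39.81,8.93): [(29.1786, 12.3909) (29.3169, 10.5251) (42.7945, 8.4763) (60.4981, 31) (37.4346, 31)]  |A|=415.0171
8. canonical 5-gon: [(29.1786, 12.3909) (29.3169, 10.5251) (42.7945, 8.4763) (60.4981, 31) (37.4346, 31)]
9. shoelace: 415.0171

Area of P6's cell: 415.0171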